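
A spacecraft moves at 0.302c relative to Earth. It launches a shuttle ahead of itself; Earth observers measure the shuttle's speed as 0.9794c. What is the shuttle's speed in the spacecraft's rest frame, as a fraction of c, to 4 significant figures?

Inverse velocity addition: u' = (u − v)/(1 − uv/c²)
= (0.9794 − 0.302)/(1 − 0.9794×0.302) = 0.6774/0.704221 = 0.9619

u' ≈ 0.9619c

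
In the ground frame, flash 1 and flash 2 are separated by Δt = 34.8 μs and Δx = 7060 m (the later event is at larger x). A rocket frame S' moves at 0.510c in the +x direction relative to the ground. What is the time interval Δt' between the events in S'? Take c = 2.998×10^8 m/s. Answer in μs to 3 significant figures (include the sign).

γ = 1/√(1 − 0.510²) = 1.1626
Δt' = γ(Δt − vΔx/c²) = 1.1626 × (34.8 μs − 0.510×7060 m / (2.998×10^8 m/s))
= 1.1626 × (22.790 μs) = 26.5 μs

Δt' ≈ 26.5 μs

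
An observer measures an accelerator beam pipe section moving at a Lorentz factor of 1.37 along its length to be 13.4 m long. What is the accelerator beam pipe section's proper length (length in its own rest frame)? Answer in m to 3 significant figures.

L₀ ≈ 18.4 m

γ = 1.37 (given)
L₀ = γL = 1.37 × 13.4 = 18.4 m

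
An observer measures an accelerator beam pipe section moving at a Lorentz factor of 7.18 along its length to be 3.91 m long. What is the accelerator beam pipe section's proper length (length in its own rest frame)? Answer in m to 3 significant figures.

γ = 7.18 (given)
L₀ = γL = 7.18 × 3.91 = 28.1 m

L₀ ≈ 28.1 m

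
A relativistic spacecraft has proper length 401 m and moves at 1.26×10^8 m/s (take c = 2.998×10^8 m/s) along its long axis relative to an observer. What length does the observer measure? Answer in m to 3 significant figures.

L ≈ 364 m

β = v/c = 1.26×10^8 / 2.998×10^8 = 0.42028
γ = 1/√(1 − 0.42028²) = 1.1021
Length contraction: L = L₀/γ = 401/1.1021 = 364 m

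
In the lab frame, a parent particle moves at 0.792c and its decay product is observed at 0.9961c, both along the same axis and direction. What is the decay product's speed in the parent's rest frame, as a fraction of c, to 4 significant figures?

u' ≈ 0.9669c

Inverse velocity addition: u' = (u − v)/(1 − uv/c²)
= (0.9961 − 0.792)/(1 − 0.9961×0.792) = 0.2041/0.211089 = 0.9669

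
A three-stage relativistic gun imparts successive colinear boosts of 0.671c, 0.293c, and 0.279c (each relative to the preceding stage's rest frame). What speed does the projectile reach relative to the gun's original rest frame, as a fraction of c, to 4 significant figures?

u ≈ 0.8856c

Compose boost 2: (0.293 + 0.671)/(1 + 0.293×0.671) = 0.9640/1.19660 = 0.805614
Compose boost 3: (0.279 + 0.805614)/(1 + 0.279×0.805614) = 1.08461/1.22477 = 0.8856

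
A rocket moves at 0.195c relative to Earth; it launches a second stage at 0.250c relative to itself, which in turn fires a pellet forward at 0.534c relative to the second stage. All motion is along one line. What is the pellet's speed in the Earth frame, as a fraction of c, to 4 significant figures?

Compose boost 2: (0.250 + 0.195)/(1 + 0.250×0.195) = 0.4450/1.04875 = 0.424315
Compose boost 3: (0.534 + 0.424315)/(1 + 0.534×0.424315) = 0.958315/1.22658 = 0.7813

u ≈ 0.7813c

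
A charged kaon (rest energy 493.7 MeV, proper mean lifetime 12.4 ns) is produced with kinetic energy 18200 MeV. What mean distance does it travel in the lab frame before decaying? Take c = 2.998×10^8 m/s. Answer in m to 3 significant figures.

d ≈ 141 m

γ = 1 + K/(m₀c²) = 1 + 18200/493.7 = 37.864
β = √(1 − 1/γ²) = 0.99965
Dilated lifetime: γτ₀ = 37.864 × 12.4 ns = 469.52 ns
d = βc·γτ₀ = 0.99965 × (2.998×10^8 m/s) × 4.6952×10^-7 s = 141 m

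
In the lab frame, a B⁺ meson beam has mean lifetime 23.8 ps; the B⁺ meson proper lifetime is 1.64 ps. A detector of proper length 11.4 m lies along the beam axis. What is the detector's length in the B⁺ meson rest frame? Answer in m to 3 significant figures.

L ≈ 0.786 m

Time dilation ⇒ γ = Δt/τ₀ = 23.8/1.64 = 14.512
Length contraction: L = L₀/γ = 11.4/14.512 = 0.786 m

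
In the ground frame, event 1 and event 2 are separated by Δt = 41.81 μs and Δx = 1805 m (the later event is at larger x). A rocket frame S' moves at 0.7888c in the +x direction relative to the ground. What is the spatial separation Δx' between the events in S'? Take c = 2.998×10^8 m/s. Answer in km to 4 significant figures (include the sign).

γ = 1/√(1 − 0.7888²) = 1.62694
Δx' = γ(Δx − vΔt) = 1.62694 × (1805 m − 0.7888×(2.998×10^8 m/s)×41.81×10^-6 s)
= 1.62694 × (-8082.32 m) = -13.15 km

Δx' ≈ -13.15 km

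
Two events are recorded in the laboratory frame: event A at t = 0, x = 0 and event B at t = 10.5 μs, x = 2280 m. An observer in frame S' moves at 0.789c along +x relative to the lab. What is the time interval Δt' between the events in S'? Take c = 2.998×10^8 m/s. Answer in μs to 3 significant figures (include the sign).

Δt' ≈ 7.32 μs

γ = 1/√(1 − 0.789²) = 1.6276
Δt' = γ(Δt − vΔx/c²) = 1.6276 × (10.5 μs − 0.789×2280 m / (2.998×10^8 m/s))
= 1.6276 × (4.4996 μs) = 7.32 μs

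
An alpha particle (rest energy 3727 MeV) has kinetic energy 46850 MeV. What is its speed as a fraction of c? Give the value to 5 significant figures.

γ = 1 + K/(m₀c²) = 1 + 46850/3727 = 13.57043
β = √(1 − 1/γ²) = 0.99728

β ≈ 0.99728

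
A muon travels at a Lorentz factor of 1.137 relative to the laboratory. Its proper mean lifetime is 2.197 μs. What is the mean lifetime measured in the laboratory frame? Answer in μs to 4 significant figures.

Δt ≈ 2.498 μs

γ = 1.137 (given)
Time dilation: Δt = γτ₀ = 1.137 × 2.197 μs = 2.498 μs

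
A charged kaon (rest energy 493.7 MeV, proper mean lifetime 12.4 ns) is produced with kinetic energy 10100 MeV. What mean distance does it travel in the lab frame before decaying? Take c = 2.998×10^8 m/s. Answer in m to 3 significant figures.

d ≈ 79.7 m

γ = 1 + K/(m₀c²) = 1 + 10100/493.7 = 21.458
β = √(1 − 1/γ²) = 0.99891
Dilated lifetime: γτ₀ = 21.458 × 12.4 ns = 266.08 ns
d = βc·γτ₀ = 0.99891 × (2.998×10^8 m/s) × 2.6608×10^-7 s = 79.7 m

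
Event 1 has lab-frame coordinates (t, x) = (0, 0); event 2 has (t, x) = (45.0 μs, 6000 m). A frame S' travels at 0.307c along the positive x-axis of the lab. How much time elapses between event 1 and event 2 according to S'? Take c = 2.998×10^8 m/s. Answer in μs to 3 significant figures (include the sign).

Δt' ≈ 40.8 μs

γ = 1/√(1 − 0.307²) = 1.0507
Δt' = γ(Δt − vΔx/c²) = 1.0507 × (45.0 μs − 0.307×6000 m / (2.998×10^8 m/s))
= 1.0507 × (38.856 μs) = 40.8 μs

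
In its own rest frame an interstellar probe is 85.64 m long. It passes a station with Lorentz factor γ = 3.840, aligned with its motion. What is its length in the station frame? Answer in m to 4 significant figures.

γ = 3.840 (given)
Length contraction: L = L₀/γ = 85.64/3.840 = 22.30 m

L ≈ 22.30 m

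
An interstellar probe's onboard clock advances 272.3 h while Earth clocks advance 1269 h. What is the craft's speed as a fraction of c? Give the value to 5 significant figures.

β ≈ 0.97671

γ = Δt/τ₀ = 1269/272.3 = 4.660301
β = √(1 − 1/γ²) = √(1 − 1/4.660301²) = 0.97671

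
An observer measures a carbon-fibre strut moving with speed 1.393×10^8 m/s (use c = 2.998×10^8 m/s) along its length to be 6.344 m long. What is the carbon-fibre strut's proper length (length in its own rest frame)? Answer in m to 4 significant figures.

β = v/c = 1.393×10^8 / 2.998×10^8 = 0.464643
γ = 1/√(1 − 0.464643²) = 1.12931
L₀ = γL = 1.12931 × 6.344 = 7.164 m

L₀ ≈ 7.164 m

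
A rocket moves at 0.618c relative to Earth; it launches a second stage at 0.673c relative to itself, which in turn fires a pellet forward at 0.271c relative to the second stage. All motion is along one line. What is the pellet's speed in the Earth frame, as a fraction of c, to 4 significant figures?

Compose boost 2: (0.673 + 0.618)/(1 + 0.673×0.618) = 1.291/1.41591 = 0.911779
Compose boost 3: (0.271 + 0.911779)/(1 + 0.271×0.911779) = 1.18278/1.24709 = 0.9484

u ≈ 0.9484c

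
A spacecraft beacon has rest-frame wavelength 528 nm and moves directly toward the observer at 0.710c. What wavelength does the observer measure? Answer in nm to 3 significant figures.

λ_obs ≈ 217 nm

Relativistic Doppler: λ_obs = λ_src √((1−β)/(1+β))
= 528 × √(0.29000/1.7100) = 528 × 0.41181 = 217 nm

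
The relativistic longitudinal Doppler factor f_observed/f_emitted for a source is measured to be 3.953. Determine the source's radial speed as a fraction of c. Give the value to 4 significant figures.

β ≈ 0.8797

f_obs/f_src = √((1+β)/(1−β)) = 3.953  ⇒  (1+β)/(1−β) = 15.6262
β = |1 − D²|/(1 + D²) = |1 − 15.6262|/(1 + 15.6262) = 0.8797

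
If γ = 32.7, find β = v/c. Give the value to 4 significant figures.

β = √(1 − 1/γ²) = √(1 − 1/32.7²) = √(0.999065) = 0.9995

β ≈ 0.9995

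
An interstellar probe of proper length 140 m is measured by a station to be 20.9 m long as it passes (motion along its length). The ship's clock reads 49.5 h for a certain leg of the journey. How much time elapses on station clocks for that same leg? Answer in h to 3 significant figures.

Length contraction ⇒ γ = L₀/L = 140/20.9 = 6.6986
Time dilation: Δt = γτ₀ = 6.6986 × 49.5 h = 332 h

Δt ≈ 332 h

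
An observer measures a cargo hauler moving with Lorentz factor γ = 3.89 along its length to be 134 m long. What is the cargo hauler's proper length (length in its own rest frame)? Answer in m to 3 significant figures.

L₀ ≈ 521 m

γ = 3.89 (given)
L₀ = γL = 3.89 × 134 = 521 m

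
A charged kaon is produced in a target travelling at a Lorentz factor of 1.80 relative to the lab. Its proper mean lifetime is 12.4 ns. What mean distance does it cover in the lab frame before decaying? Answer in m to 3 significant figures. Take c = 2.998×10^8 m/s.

β = √(1 − 1/γ²) = √(1 − 1/1.80²) = 0.83148
Dilated lifetime: Δt = γτ₀ = 1.80 × 12.4 ns = 22.320 ns
d = vΔt = 0.83148c × 22.320 ns = 2.4928×10^8 m/s × 2.2320×10^-8 s = 5.56 m

d ≈ 5.56 m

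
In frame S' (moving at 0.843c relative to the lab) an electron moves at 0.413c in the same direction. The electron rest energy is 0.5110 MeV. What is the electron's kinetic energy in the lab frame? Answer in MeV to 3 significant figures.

K ≈ 0.895 MeV

u_lab = (0.413 + 0.843)/(1 + 0.413×0.843) = 0.931641
γ = 1/√(1 − 0.931641²) = 2.7519
K = (γ − 1)m₀c² = (2.7519 − 1) × 0.5110 = 1.7519 × 0.5110 = 0.895 MeV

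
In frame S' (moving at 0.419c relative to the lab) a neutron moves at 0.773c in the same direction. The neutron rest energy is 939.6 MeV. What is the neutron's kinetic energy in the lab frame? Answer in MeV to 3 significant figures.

K ≈ 1220 MeV

u_lab = (0.773 + 0.419)/(1 + 0.773×0.419) = 0.900379
γ = 1/√(1 − 0.900379²) = 2.2983
K = (γ − 1)m₀c² = (2.2983 − 1) × 939.6 = 1.2983 × 939.6 = 1220 MeV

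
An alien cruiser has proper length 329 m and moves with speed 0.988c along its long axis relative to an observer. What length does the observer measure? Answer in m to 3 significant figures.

γ = 1/√(1 − 0.988²) = 6.4744
Length contraction: L = L₀/γ = 329/6.4744 = 50.8 m

L ≈ 50.8 m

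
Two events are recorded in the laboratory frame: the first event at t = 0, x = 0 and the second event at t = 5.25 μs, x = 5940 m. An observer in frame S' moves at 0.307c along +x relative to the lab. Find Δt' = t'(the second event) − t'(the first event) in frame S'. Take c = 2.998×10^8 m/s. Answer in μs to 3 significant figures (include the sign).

Δt' ≈ -0.875 μs

γ = 1/√(1 − 0.307²) = 1.0507
Δt' = γ(Δt − vΔx/c²) = 1.0507 × (5.25 μs − 0.307×5940 m / (2.998×10^8 m/s))
= 1.0507 × (-0.83266 μs) = -0.875 μs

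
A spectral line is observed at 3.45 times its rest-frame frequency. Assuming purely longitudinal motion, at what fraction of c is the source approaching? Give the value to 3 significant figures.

β ≈ 0.845

f_obs/f_src = √((1+β)/(1−β)) = 3.45  ⇒  (1+β)/(1−β) = 11.903
β = |1 − D²|/(1 + D²) = |1 − 11.903|/(1 + 11.903) = 0.845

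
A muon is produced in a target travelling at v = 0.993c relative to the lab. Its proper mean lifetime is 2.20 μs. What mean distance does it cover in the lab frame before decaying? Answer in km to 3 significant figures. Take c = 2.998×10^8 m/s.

d ≈ 5.54 km

γ = 1/√(1 − 0.993²) = 8.4664
Dilated lifetime: Δt = γτ₀ = 8.4664 × 2.20 μs = 18.626 μs
d = vΔt = 0.993c × 18.626 μs = 2.9770×10^8 m/s × 1.8626×10^-5 s = 5.54 km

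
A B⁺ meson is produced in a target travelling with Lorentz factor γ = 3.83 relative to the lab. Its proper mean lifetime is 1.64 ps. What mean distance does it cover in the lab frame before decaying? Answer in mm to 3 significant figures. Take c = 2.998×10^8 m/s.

d ≈ 1.82 mm

β = √(1 − 1/γ²) = √(1 − 1/3.83²) = 0.96531
Dilated lifetime: Δt = γτ₀ = 3.83 × 1.64 ps = 6.2812 ps
d = vΔt = 0.96531c × 6.2812 ps = 2.8940×10^8 m/s × 6.2812×10^-12 s = 1.82 mm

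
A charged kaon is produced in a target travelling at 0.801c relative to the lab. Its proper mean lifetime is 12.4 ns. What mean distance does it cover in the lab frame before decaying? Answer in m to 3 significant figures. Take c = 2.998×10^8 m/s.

d ≈ 4.97 m

γ = 1/√(1 − 0.801²) = 1.6704
Dilated lifetime: Δt = γτ₀ = 1.6704 × 12.4 ns = 20.713 ns
d = vΔt = 0.801c × 20.713 ns = 2.4014×10^8 m/s × 2.0713×10^-8 s = 4.97 m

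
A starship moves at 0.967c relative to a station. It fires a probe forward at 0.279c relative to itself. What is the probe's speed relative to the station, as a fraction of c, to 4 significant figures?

u ≈ 0.9813c

Relativistic velocity addition: u = (u' + v)/(1 + u'v/c²)
= (0.279 + 0.967)/(1 + 0.279×0.967) = 1.246/1.26979 = 0.9813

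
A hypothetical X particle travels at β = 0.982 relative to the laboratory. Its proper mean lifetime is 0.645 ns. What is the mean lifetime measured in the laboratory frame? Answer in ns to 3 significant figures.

γ = 1/√(1 − 0.982²) = 5.2943
Time dilation: Δt = γτ₀ = 5.2943 × 0.645 ns = 3.41 ns

Δt ≈ 3.41 ns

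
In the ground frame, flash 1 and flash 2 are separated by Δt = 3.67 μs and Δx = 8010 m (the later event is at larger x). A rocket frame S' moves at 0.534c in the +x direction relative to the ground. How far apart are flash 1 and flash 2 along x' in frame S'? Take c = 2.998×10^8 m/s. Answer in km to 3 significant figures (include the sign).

Δx' ≈ 8.78 km

γ = 1/√(1 − 0.534²) = 1.1828
Δx' = γ(Δx − vΔt) = 1.1828 × (8010 m − 0.534×(2.998×10^8 m/s)×3.67×10^-6 s)
= 1.1828 × (7422.5 m) = 8.78 km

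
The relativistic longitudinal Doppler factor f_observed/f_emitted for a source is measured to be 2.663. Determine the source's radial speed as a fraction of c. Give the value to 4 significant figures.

β ≈ 0.7528

f_obs/f_src = √((1+β)/(1−β)) = 2.663  ⇒  (1+β)/(1−β) = 7.09157
β = |1 − D²|/(1 + D²) = |1 − 7.09157|/(1 + 7.09157) = 0.7528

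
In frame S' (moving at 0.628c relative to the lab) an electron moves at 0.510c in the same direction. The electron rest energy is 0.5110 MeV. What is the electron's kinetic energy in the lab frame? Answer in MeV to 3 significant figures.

u_lab = (0.510 + 0.628)/(1 + 0.510×0.628) = 0.861938
γ = 1/√(1 − 0.861938²) = 1.9723
K = (γ − 1)m₀c² = (1.9723 − 1) × 0.5110 = 0.97234 × 0.5110 = 0.497 MeV

K ≈ 0.497 MeV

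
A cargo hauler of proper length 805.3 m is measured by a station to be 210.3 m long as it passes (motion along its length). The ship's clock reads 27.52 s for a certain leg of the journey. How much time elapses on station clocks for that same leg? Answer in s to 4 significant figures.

Δt ≈ 105.4 s

Length contraction ⇒ γ = L₀/L = 805.3/210.3 = 3.82929
Time dilation: Δt = γτ₀ = 3.82929 × 27.52 s = 105.4 s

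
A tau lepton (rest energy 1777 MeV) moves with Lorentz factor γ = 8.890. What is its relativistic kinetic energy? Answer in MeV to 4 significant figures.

K ≈ 14020 MeV

γ = 8.890 (given)
K = (γ − 1)m₀c² = (8.890 − 1) × 1777 MeV = 7.89000 × 1777 MeV = 14020 MeV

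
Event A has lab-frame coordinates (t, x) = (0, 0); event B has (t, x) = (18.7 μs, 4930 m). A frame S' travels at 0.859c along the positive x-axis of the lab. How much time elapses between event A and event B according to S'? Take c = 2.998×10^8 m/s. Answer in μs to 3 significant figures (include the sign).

γ = 1/√(1 − 0.859²) = 1.9532
Δt' = γ(Δt − vΔx/c²) = 1.9532 × (18.7 μs − 0.859×4930 m / (2.998×10^8 m/s))
= 1.9532 × (4.5743 μs) = 8.93 μs

Δt' ≈ 8.93 μs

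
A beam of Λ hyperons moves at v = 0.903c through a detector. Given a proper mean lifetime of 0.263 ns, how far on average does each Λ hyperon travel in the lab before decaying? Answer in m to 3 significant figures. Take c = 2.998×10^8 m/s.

d ≈ 0.166 m

γ = 1/√(1 − 0.903²) = 2.3275
Dilated lifetime: Δt = γτ₀ = 2.3275 × 0.263 ns = 0.61214 ns
d = vΔt = 0.903c × 0.61214 ns = 2.7072×10^8 m/s × 6.1214×10^-10 s = 0.166 m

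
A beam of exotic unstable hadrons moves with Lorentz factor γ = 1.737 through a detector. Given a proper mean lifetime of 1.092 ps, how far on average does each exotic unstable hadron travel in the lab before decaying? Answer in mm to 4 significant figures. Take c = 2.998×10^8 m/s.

β = √(1 − 1/γ²) = √(1 − 1/1.737²) = 0.817657
Dilated lifetime: Δt = γτ₀ = 1.737 × 1.092 ps = 1.89680 ps
d = vΔt = 0.817657c × 1.89680 ps = 2.45134×10^8 m/s × 1.89680×10^-12 s = 0.4650 mm

d ≈ 0.4650 mm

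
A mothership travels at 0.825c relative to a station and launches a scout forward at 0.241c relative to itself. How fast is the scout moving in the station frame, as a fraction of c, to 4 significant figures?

Compose boost 2: (0.241 + 0.825)/(1 + 0.241×0.825) = 1.066/1.19883 = 0.8892

u ≈ 0.8892c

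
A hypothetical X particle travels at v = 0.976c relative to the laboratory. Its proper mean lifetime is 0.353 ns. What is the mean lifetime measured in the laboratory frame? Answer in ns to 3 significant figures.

Δt ≈ 1.62 ns

γ = 1/√(1 − 0.976²) = 4.5920
Time dilation: Δt = γτ₀ = 4.5920 × 0.353 ns = 1.62 ns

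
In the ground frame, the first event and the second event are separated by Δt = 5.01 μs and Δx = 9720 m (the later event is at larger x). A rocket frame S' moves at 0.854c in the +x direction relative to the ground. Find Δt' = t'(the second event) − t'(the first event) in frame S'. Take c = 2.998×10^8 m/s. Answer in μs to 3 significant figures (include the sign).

Δt' ≈ -43.6 μs

γ = 1/√(1 − 0.854²) = 1.9221
Δt' = γ(Δt − vΔx/c²) = 1.9221 × (5.01 μs − 0.854×9720 m / (2.998×10^8 m/s))
= 1.9221 × (-22.678 μs) = -43.6 μs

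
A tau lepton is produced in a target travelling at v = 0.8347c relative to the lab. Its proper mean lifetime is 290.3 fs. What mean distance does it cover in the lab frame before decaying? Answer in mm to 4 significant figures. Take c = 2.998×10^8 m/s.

d ≈ 0.1319 mm

γ = 1/√(1 − 0.8347²) = 1.81585
Dilated lifetime: Δt = γτ₀ = 1.81585 × 290.3 fs = 527.143 fs
d = vΔt = 0.8347c × 527.143 fs = 2.50243×10^8 m/s × 5.27143×10^-13 s = 0.1319 mm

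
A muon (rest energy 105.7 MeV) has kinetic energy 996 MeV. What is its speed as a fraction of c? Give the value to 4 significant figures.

β ≈ 0.9954

γ = 1 + K/(m₀c²) = 1 + 996/105.7 = 10.4229
β = √(1 − 1/γ²) = 0.9954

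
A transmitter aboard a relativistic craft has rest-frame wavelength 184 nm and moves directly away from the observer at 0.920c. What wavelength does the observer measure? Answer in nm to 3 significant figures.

Relativistic Doppler: λ_obs = λ_src √((1+β)/(1−β))
= 184 × √(1.9200/0.080000) = 184 × 4.8990 = 901 nm

λ_obs ≈ 901 nm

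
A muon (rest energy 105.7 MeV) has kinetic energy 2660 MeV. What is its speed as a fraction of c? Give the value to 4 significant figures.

γ = 1 + K/(m₀c²) = 1 + 2660/105.7 = 26.1656
β = √(1 − 1/γ²) = 0.9993

β ≈ 0.9993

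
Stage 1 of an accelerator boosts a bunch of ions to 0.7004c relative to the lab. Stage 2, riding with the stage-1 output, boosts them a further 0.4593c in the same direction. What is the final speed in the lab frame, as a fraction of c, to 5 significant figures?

Compose boost 2: (0.4593 + 0.7004)/(1 + 0.4593×0.7004) = 1.1597/1.321694 = 0.87743

u ≈ 0.87743c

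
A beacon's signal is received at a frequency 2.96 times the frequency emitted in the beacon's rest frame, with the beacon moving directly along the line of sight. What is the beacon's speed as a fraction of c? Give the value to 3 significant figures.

f_obs/f_src = √((1+β)/(1−β)) = 2.96  ⇒  (1+β)/(1−β) = 8.7616
β = |1 − D²|/(1 + D²) = |1 − 8.7616|/(1 + 8.7616) = 0.795

β ≈ 0.795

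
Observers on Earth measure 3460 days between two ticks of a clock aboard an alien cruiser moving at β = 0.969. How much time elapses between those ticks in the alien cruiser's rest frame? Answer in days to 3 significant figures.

γ = 1/√(1 − 0.969²) = 4.0476
Proper time: τ₀ = Δt/γ = 3460/4.0476 = 855 days

τ₀ ≈ 855 days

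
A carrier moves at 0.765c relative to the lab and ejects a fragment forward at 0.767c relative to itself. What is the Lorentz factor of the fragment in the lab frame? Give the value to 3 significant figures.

u_lab = (0.767 + 0.765)/(1 + 0.767×0.765) = 1.532/1.58676 = 0.965492
γ = 1/√(1 − 0.965492²) = 3.84

γ ≈ 3.84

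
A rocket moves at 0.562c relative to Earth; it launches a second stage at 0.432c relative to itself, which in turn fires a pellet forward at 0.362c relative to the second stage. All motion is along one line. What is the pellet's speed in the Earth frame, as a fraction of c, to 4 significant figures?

u ≈ 0.9010c

Compose boost 2: (0.432 + 0.562)/(1 + 0.432×0.562) = 0.9940/1.24278 = 0.799817
Compose boost 3: (0.362 + 0.799817)/(1 + 0.362×0.799817) = 1.16182/1.28953 = 0.9010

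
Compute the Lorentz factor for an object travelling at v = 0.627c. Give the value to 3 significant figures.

γ = 1/√(1 − β²) = 1/√(1 − 0.627²) = 1/√(0.60687) = 1.28

γ ≈ 1.28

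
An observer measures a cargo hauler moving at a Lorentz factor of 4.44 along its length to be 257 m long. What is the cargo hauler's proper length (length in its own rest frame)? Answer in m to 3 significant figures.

L₀ ≈ 1140 m

γ = 4.44 (given)
L₀ = γL = 4.44 × 257 = 1140 m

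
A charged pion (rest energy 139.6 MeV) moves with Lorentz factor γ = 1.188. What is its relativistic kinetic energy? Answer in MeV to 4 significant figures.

γ = 1.188 (given)
K = (γ − 1)m₀c² = (1.188 − 1) × 139.6 MeV = 0.188000 × 139.6 MeV = 26.24 MeV

K ≈ 26.24 MeV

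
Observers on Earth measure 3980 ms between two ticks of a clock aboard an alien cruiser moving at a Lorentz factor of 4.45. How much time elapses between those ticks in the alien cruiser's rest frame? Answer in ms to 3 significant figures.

γ = 4.45 (given)
Proper time: τ₀ = Δt/γ = 3980/4.45 = 894 ms

τ₀ ≈ 894 ms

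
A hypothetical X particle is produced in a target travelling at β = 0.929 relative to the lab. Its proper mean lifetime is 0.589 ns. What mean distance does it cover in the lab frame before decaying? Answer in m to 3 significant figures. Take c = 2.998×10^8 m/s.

d ≈ 0.443 m

γ = 1/√(1 − 0.929²) = 2.7021
Dilated lifetime: Δt = γτ₀ = 2.7021 × 0.589 ns = 1.5915 ns
d = vΔt = 0.929c × 1.5915 ns = 2.7851×10^8 m/s × 1.5915×10^-9 s = 0.443 m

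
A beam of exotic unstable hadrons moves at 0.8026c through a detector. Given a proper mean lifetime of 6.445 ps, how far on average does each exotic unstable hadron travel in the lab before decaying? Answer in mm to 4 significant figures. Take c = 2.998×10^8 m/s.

γ = 1/√(1 − 0.8026²) = 1.67640
Dilated lifetime: Δt = γτ₀ = 1.67640 × 6.445 ps = 10.8044 ps
d = vΔt = 0.8026c × 10.8044 ps = 2.40619×10^8 m/s × 1.08044×10^-11 s = 2.600 mm

d ≈ 2.600 mm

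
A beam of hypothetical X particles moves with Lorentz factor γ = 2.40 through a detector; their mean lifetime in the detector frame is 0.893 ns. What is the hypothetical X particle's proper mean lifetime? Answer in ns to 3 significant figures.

τ₀ ≈ 0.372 ns

γ = 2.40 (given)
Proper time: τ₀ = Δt/γ = 0.893/2.40 = 0.372 ns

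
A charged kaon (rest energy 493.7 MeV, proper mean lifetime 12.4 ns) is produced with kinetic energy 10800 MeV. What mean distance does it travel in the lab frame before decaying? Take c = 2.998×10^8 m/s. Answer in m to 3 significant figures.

γ = 1 + K/(m₀c²) = 1 + 10800/493.7 = 22.876
β = √(1 − 1/γ²) = 0.99904
Dilated lifetime: γτ₀ = 22.876 × 12.4 ns = 283.66 ns
d = βc·γτ₀ = 0.99904 × (2.998×10^8 m/s) × 2.8366×10^-7 s = 85.0 m

d ≈ 85.0 m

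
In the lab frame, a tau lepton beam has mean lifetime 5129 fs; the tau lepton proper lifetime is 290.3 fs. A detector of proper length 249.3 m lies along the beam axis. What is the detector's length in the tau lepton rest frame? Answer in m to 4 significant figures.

Time dilation ⇒ γ = Δt/τ₀ = 5129/290.3 = 17.6679
Length contraction: L = L₀/γ = 249.3/17.6679 = 14.11 m

L ≈ 14.11 m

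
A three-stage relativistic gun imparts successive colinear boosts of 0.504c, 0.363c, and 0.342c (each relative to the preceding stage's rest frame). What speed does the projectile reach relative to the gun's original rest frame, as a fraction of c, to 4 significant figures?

Compose boost 2: (0.363 + 0.504)/(1 + 0.363×0.504) = 0.8670/1.18295 = 0.732912
Compose boost 3: (0.342 + 0.732912)/(1 + 0.342×0.732912) = 1.07491/1.25066 = 0.8595

u ≈ 0.8595c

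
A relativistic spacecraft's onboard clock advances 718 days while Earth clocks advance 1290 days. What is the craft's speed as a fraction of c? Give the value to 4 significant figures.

γ = Δt/τ₀ = 1290/718 = 1.79666
β = √(1 − 1/γ²) = √(1 − 1/1.79666²) = 0.8308

β ≈ 0.8308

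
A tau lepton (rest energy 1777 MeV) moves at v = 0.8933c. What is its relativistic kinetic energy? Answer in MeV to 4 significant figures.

K ≈ 2177 MeV

γ = 1/√(1 − 0.8933²) = 2.22489
K = (γ − 1)m₀c² = (2.22489 − 1) × 1777 MeV = 1.22489 × 1777 MeV = 2177 MeV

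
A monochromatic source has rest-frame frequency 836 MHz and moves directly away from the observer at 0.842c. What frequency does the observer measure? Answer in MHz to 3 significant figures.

Relativistic Doppler: f_obs = f_src √((1−β)/(1+β))
= 836 × √(0.15800/1.8420) = 836 × 0.29288 = 245 MHz

f_obs ≈ 245 MHz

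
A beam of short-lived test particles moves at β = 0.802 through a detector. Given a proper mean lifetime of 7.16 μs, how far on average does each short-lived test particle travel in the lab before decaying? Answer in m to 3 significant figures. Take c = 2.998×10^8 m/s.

γ = 1/√(1 − 0.802²) = 1.6741
Dilated lifetime: Δt = γτ₀ = 1.6741 × 7.16 μs = 11.987 μs
d = vΔt = 0.802c × 11.987 μs = 2.4044×10^8 m/s × 1.1987×10^-5 s = 2880 m

d ≈ 2880 m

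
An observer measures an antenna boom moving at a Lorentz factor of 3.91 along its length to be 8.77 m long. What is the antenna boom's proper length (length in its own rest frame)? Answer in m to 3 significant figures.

L₀ ≈ 34.3 m

γ = 3.91 (given)
L₀ = γL = 3.91 × 8.77 = 34.3 m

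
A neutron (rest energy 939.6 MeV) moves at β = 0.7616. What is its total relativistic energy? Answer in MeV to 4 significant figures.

E ≈ 1450 MeV

γ = 1/√(1 − 0.7616²) = 1.54310
E = γm₀c² = 1.54310 × 939.6 MeV = 1450 MeV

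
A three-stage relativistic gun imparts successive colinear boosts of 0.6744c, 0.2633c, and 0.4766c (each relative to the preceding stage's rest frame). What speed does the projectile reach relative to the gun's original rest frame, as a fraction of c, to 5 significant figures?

Compose boost 2: (0.2633 + 0.6744)/(1 + 0.2633×0.6744) = 0.93770/1.177570 = 0.7963012
Compose boost 3: (0.4766 + 0.7963012)/(1 + 0.4766×0.7963012) = 1.272901/1.379517 = 0.92272

u ≈ 0.92272c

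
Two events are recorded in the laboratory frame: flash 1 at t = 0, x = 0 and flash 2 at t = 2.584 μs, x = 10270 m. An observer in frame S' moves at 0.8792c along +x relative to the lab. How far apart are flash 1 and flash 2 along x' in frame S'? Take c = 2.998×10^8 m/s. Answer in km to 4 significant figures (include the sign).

γ = 1/√(1 − 0.8792²) = 2.09884
Δx' = γ(Δx − vΔt) = 2.09884 × (10270 m − 0.8792×(2.998×10^8 m/s)×2.584×10^-6 s)
= 2.09884 × (9588.90 m) = 20.13 km

Δx' ≈ 20.13 km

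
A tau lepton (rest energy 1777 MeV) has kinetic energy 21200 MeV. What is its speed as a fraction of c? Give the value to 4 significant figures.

β ≈ 0.9970

γ = 1 + K/(m₀c²) = 1 + 21200/1777 = 12.9302
β = √(1 − 1/γ²) = 0.9970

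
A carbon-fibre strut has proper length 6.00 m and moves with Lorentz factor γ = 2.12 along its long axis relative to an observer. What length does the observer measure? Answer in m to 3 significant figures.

γ = 2.12 (given)
Length contraction: L = L₀/γ = 6.00/2.12 = 2.83 m

L ≈ 2.83 m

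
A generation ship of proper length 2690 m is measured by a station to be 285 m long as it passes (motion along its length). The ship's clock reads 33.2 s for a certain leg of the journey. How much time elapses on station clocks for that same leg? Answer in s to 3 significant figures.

Length contraction ⇒ γ = L₀/L = 2690/285 = 9.4386
Time dilation: Δt = γτ₀ = 9.4386 × 33.2 s = 313 s

Δt ≈ 313 s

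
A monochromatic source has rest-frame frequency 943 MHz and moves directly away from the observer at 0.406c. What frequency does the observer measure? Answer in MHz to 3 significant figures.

f_obs ≈ 613 MHz

Relativistic Doppler: f_obs = f_src √((1−β)/(1+β))
= 943 × √(0.59400/1.4060) = 943 × 0.64998 = 613 MHz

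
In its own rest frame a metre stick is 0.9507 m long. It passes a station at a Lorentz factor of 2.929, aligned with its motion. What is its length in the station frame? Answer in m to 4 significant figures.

γ = 2.929 (given)
Length contraction: L = L₀/γ = 0.9507/2.929 = 0.3246 m

L ≈ 0.3246 m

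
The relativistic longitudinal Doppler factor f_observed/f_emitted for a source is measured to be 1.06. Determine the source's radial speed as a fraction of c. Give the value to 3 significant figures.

β ≈ 0.0582

f_obs/f_src = √((1+β)/(1−β)) = 1.06  ⇒  (1+β)/(1−β) = 1.1236
β = |1 − D²|/(1 + D²) = |1 − 1.1236|/(1 + 1.1236) = 0.0582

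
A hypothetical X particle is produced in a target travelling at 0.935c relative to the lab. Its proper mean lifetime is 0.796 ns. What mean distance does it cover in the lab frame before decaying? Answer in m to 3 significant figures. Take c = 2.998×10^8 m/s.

d ≈ 0.629 m

γ = 1/√(1 − 0.935²) = 2.8197
Dilated lifetime: Δt = γτ₀ = 2.8197 × 0.796 ns = 2.2445 ns
d = vΔt = 0.935c × 2.2445 ns = 2.8031×10^8 m/s × 2.2445×10^-9 s = 0.629 m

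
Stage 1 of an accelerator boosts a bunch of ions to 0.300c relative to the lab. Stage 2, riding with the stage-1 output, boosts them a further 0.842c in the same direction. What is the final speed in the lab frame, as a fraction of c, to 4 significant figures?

u ≈ 0.9117c

Compose boost 2: (0.842 + 0.300)/(1 + 0.842×0.300) = 1.142/1.25260 = 0.9117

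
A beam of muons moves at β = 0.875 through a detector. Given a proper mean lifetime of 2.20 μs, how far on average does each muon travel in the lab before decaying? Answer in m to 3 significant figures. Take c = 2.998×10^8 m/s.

d ≈ 1190 m

γ = 1/√(1 − 0.875²) = 2.0656
Dilated lifetime: Δt = γτ₀ = 2.0656 × 2.20 μs = 4.5443 μs
d = vΔt = 0.875c × 4.5443 μs = 2.6232×10^8 m/s × 4.5443×10^-6 s = 1190 m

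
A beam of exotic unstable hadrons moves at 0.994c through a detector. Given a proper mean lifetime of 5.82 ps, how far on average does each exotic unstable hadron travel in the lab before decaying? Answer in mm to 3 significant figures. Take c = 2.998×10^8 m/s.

γ = 1/√(1 − 0.994²) = 9.1424
Dilated lifetime: Δt = γτ₀ = 9.1424 × 5.82 ps = 53.209 ps
d = vΔt = 0.994c × 53.209 ps = 2.9800×10^8 m/s × 5.3209×10^-11 s = 15.9 mm

d ≈ 15.9 mm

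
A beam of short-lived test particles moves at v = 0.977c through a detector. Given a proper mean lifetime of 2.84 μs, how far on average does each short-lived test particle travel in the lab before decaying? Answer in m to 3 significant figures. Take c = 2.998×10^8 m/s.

d ≈ 3900 m

γ = 1/√(1 − 0.977²) = 4.6896
Dilated lifetime: Δt = γτ₀ = 4.6896 × 2.84 μs = 13.318 μs
d = vΔt = 0.977c × 13.318 μs = 2.9290×10^8 m/s × 1.3318×10^-5 s = 3900 m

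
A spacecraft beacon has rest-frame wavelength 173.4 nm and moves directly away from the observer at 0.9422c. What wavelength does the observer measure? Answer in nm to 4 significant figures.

Relativistic Doppler: λ_obs = λ_src √((1+β)/(1−β))
= 173.4 × √(1.94220/0.0578000) = 173.4 × 5.79673 = 1005 nm

λ_obs ≈ 1005 nm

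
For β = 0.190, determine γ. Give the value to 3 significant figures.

γ ≈ 1.02

γ = 1/√(1 − β²) = 1/√(1 − 0.190²) = 1/√(0.96390) = 1.02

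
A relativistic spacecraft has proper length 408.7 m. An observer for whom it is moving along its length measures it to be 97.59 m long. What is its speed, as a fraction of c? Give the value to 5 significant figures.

γ = L₀/L = 408.7/97.59 = 4.187929
β = √(1 − 1/γ²) = 0.97107

β ≈ 0.97107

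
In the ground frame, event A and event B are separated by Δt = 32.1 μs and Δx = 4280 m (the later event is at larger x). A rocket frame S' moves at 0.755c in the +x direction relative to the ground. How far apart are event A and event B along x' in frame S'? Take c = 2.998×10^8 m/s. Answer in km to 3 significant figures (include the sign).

Δx' ≈ -4.55 km

γ = 1/√(1 − 0.755²) = 1.5250
Δx' = γ(Δx − vΔt) = 1.5250 × (4280 m − 0.755×(2.998×10^8 m/s)×32.1×10^-6 s)
= 1.5250 × (-2985.8 m) = -4.55 km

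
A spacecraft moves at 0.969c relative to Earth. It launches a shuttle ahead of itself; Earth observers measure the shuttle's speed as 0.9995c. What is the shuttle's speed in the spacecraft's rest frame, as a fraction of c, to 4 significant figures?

u' ≈ 0.9687c

Inverse velocity addition: u' = (u − v)/(1 − uv/c²)
= (0.9995 − 0.969)/(1 − 0.9995×0.969) = 0.03050/0.0314845 = 0.9687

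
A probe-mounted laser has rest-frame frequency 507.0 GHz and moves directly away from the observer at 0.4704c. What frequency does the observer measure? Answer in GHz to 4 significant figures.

f_obs ≈ 304.3 GHz

Relativistic Doppler: f_obs = f_src √((1−β)/(1+β))
= 507.0 × √(0.529600/1.47040) = 507.0 × 0.600145 = 304.3 GHz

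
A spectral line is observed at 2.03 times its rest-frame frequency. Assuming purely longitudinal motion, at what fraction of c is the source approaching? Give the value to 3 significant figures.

β ≈ 0.609

f_obs/f_src = √((1+β)/(1−β)) = 2.03  ⇒  (1+β)/(1−β) = 4.1209
β = |1 − D²|/(1 + D²) = |1 − 4.1209|/(1 + 4.1209) = 0.609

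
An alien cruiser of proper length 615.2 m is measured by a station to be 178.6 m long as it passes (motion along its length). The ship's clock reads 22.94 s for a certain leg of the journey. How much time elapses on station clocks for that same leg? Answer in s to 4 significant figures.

Δt ≈ 79.02 s

Length contraction ⇒ γ = L₀/L = 615.2/178.6 = 3.44457
Time dilation: Δt = γτ₀ = 3.44457 × 22.94 s = 79.02 s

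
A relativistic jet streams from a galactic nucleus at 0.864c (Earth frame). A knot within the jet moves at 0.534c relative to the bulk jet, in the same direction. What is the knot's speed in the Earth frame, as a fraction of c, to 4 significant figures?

u ≈ 0.9566c

Relativistic velocity addition: u = (u' + v)/(1 + u'v/c²)
= (0.534 + 0.864)/(1 + 0.534×0.864) = 1.398/1.46138 = 0.9566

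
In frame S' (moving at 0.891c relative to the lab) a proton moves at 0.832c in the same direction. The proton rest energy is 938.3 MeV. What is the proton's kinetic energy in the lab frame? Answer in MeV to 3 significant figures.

u_lab = (0.832 + 0.891)/(1 + 0.832×0.891) = 0.989484
γ = 1/√(1 − 0.989484²) = 6.9135
K = (γ − 1)m₀c² = (6.9135 − 1) × 938.3 = 5.9135 × 938.3 = 5550 MeV

K ≈ 5550 MeV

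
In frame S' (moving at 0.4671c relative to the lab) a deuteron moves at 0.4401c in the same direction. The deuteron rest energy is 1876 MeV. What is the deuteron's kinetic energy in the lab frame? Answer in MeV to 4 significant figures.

u_lab = (0.4401 + 0.4671)/(1 + 0.4401×0.4671) = 0.7525067
γ = 1/√(1 − 0.7525067²) = 1.51841
K = (γ − 1)m₀c² = (1.51841 − 1) × 1876 = 0.518408 × 1876 = 972.5 MeV

K ≈ 972.5 MeV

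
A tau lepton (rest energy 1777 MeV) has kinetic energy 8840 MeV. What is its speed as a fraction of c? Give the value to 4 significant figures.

γ = 1 + K/(m₀c²) = 1 + 8840/1777 = 5.97468
β = √(1 − 1/γ²) = 0.9859

β ≈ 0.9859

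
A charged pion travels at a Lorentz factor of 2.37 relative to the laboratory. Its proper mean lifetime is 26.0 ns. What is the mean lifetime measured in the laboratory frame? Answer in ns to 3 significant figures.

γ = 2.37 (given)
Time dilation: Δt = γτ₀ = 2.37 × 26.0 ns = 61.6 ns

Δt ≈ 61.6 ns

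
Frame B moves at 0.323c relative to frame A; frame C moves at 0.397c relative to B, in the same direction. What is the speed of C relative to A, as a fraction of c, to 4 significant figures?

Compose boost 2: (0.397 + 0.323)/(1 + 0.397×0.323) = 0.7200/1.12823 = 0.6382

u ≈ 0.6382c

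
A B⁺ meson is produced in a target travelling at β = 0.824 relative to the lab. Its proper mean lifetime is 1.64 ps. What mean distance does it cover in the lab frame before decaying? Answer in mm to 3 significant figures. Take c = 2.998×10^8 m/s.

γ = 1/√(1 − 0.824²) = 1.7649
Dilated lifetime: Δt = γτ₀ = 1.7649 × 1.64 ps = 2.8945 ps
d = vΔt = 0.824c × 2.8945 ps = 2.4704×10^8 m/s × 2.8945×10^-12 s = 0.715 mm

d ≈ 0.715 mm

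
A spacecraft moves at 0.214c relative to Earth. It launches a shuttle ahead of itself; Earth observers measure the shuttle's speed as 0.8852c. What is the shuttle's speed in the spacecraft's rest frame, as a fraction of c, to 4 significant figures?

u' ≈ 0.8281c

Inverse velocity addition: u' = (u − v)/(1 − uv/c²)
= (0.8852 − 0.214)/(1 − 0.8852×0.214) = 0.6712/0.810567 = 0.8281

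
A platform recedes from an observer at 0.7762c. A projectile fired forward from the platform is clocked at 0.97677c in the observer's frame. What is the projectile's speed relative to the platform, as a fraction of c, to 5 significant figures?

Inverse velocity addition: u' = (u − v)/(1 − uv/c²)
= (0.97677 − 0.7762)/(1 − 0.97677×0.7762) = 0.20057/0.2418311 = 0.82938

u' ≈ 0.82938c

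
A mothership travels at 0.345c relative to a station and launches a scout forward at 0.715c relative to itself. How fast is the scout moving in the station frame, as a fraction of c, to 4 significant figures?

u ≈ 0.8503c

Compose boost 2: (0.715 + 0.345)/(1 + 0.715×0.345) = 1.060/1.24667 = 0.8503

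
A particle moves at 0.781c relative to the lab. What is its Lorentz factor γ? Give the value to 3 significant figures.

γ = 1/√(1 − β²) = 1/√(1 − 0.781²) = 1/√(0.39004) = 1.60

γ ≈ 1.60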